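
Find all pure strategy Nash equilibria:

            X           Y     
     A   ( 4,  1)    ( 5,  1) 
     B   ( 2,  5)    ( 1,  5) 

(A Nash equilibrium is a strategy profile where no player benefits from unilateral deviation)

Nash equilibrium: (A, X), (A, Y)

Work:
Best responses:
  P1 vs X: payoffs [4, 2] → best response A (payoff 4)
  P1 vs Y: payoffs [5, 1] → best response A (payoff 5)
  P2 vs A: payoffs [1, 1] → best response X/Y (payoff 1)
  P2 vs B: payoffs [5, 5] → best response X/Y (payoff 5)
Mutual best responses: (A,X), (A,Y) → Nash equilibria.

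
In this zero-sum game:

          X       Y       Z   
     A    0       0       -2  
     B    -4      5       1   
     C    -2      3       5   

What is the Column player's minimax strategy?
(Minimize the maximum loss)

Column should play X, value = 0

Work:
Column player minimizes Row's maximum payoff:
Column X: max payoff to Row = 0
Column Y: max payoff to Row = 5
Column Z: max payoff to Row = 5
Minimum is 0, achieved by column X.
Minimax strategy: X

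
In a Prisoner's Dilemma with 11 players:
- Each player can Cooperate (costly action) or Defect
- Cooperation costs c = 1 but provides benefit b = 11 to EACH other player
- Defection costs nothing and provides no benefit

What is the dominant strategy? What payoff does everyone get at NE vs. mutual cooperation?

Dominant: Defect; NE payoff = 0; Coop payoff = 109

Work:
Defect dominates (saves cost c = 1, benefit to others is external)
NE: All defect → everyone gets 0
If all cooperate: each receives (10)×11 - 1 = 109
Social dilemma: 109 > 0 but NE gives 0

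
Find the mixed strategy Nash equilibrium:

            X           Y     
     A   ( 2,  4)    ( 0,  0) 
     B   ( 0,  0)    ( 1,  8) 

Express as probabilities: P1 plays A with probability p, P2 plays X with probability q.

p = 0.6667, q = 0.3333

Work:
Find probabilities that make opponent indifferent:
P2 chooses q to make P1 indifferent between A and B
P1 chooses p to make P2 indifferent between X and Y
Mixed NE: P1 plays (A: 0.6667, B: 0.3333), P2 plays (X: 0.3333, Y: 0.6667)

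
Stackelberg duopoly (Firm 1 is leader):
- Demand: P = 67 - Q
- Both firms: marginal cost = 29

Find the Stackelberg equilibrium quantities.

q₁* (leader) = 19.0, q₂* (follower) = 9.5

Work:
Follower's reaction: q₂ = (a - c - q₁)/2
Leader substitutes: π₁ = q₁·(a - q₁ - (a-c-q₁)/2 - c)
FOC: q₁* = (67 - 29)/2 = 19.00
Then: q₂* = (67 - 29 - 19.0)/2 = 9.50
Leader has first-mover advantage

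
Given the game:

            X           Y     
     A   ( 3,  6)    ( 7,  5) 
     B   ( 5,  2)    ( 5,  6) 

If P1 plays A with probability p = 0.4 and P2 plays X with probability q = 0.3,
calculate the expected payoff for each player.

E[P1] = 5.32, E[P2] = 5.0

Work:
E[P1] = p·q·π₁(A,X) + p·(1-q)·π₁(A,Y) + (1-p)·q·π₁(B,X) + (1-p)·(1-q)·π₁(B,Y)
= 0.4·0.3·3 + 0.4·0.7·7 + 0.6·0.3·5 + 0.6·0.7·5
= 5.32

E[P2] = 5.0 (similar calculation)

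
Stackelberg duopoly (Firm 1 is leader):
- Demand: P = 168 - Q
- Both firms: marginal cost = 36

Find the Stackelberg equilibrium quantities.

q₁* (leader) = 66.0, q₂* (follower) = 33.0

Work:
Follower's reaction: q₂ = (a - c - q₁)/2
Leader substitutes: π₁ = q₁·(a - q₁ - (a-c-q₁)/2 - c)
FOC: q₁* = (168 - 36)/2 = 66.00
Then: q₂* = (168 - 36 - 66.0)/2 = 33.00
Leader has first-mover advantage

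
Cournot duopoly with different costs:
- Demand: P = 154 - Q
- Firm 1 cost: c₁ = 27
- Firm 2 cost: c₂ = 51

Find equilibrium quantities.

q₁* = 50.33, q₂* = 26.33

Work:
Reaction: q₁ = (154 - 27 - q₂)/2
Reaction: q₂ = (154 - 51 - q₁)/2
Solve simultaneously:
q₁* = (154 - 2×27 + 51)/3 = 50.33
q₂* = (154 - 2×51 + 27)/3 = 26.33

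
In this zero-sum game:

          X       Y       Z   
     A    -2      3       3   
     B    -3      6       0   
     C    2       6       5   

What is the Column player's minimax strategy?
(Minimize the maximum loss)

Column should play X, value = 2

Work:
Column player minimizes Row's maximum payoff:
Column X: max payoff to Row = 2
Column Y: max payoff to Row = 6
Column Z: max payoff to Row = 5
Minimum is 2, achieved by column X.
Minimax strategy: X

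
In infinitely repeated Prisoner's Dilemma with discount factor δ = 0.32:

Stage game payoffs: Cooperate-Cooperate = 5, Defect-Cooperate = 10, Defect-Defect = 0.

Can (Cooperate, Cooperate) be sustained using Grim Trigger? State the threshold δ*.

δ* = 0.5; since δ = 0.32 < 0.5, cooperation cannot be sustained

Work:
For Grim Trigger:
Cooperate forever: 5/(1-δ)
Defect then punished: 10 + 0·δ/(1-δ)
Need: 5/(1-δ) ≥ 10 + 0·δ/(1-δ)
Solving: δ ≥ (T-R)/(T-P) = (10-5)/(10-0) = 0.5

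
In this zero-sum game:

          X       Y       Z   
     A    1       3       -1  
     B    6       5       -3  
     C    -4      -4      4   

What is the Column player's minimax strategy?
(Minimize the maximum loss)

Column should play Z, value = 4

Work:
Column player minimizes Row's maximum payoff:
Column X: max payoff to Row = 6
Column Y: max payoff to Row = 5
Column Z: max payoff to Row = 4
Minimum is 4, achieved by column Z.
Minimax strategy: Z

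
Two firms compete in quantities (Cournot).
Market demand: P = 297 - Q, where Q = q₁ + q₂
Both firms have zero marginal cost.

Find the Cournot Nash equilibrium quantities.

q₁* = q₂* = 99.0; P* = 99.0

Work:
Profit: π_i = P·q_i = (a - q_i - q_j)·q_i
FOC: ∂π_i/∂q_i = a - 2q_i - q_j = 0
Reaction function: q_i = (297 - q_j)/2
Symmetry: q* = 297/3 = 99.0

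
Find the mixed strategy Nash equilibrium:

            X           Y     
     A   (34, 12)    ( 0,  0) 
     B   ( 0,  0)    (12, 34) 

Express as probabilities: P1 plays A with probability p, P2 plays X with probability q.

p = 0.7391, q = 0.2609

Work:
Find probabilities that make opponent indifferent:
P2 chooses q to make P1 indifferent between A and B
P1 chooses p to make P2 indifferent between X and Y
Mixed NE: P1 plays (A: 0.7391, B: 0.2609), P2 plays (X: 0.2609, Y: 0.7391)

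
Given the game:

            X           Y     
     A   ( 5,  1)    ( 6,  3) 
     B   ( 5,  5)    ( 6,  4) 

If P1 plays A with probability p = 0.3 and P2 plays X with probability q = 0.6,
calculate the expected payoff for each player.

E[P1] = 5.4, E[P2] = 3.76

Work:
E[P1] = p·q·π₁(A,X) + p·(1-q)·π₁(A,Y) + (1-p)·q·π₁(B,X) + (1-p)·(1-q)·π₁(B,Y)
= 0.3·0.6·5 + 0.3·0.4·6 + 0.7·0.6·5 + 0.7·0.4·6
= 5.4

E[P2] = 3.76 (similar calculation)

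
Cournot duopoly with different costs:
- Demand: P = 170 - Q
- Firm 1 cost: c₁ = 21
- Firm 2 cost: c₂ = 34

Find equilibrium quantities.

q₁* = 54.0, q₂* = 41.0

Work:
Reaction: q₁ = (170 - 21 - q₂)/2
Reaction: q₂ = (170 - 34 - q₁)/2
Solve simultaneously:
q₁* = (170 - 2×21 + 34)/3 = 54.0
q₂* = (170 - 2×34 + 21)/3 = 41.0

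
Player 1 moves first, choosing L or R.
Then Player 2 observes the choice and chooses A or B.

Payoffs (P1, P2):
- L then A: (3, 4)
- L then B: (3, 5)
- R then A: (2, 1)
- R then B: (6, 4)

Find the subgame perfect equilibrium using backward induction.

P1 plays R, P2 plays B after L and B after R; Payoff (6, 4)

Work:
Backward induction:
After L: P2 chooses B → P1 gets 3
After R: P2 chooses B → P1 gets 6
P1 chooses R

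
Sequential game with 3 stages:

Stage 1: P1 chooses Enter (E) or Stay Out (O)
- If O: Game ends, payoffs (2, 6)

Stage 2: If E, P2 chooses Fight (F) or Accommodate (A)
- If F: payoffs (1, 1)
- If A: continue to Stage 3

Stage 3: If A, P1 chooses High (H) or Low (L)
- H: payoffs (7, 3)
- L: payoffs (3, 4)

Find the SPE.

SPE: (E, A, H); Outcome (7, 3)

Work:
Stage 3: P1 chooses H (7 vs 3)
Stage 2: P2: F->1, A->3 (anticipating H). Choose A
Stage 1: P1: O->2, E->7 (anticipating A, H). Choose E
SPE path: E -> A -> H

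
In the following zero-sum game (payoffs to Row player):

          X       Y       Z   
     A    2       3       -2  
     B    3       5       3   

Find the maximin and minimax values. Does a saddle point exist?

Maximin = 3, Minimax = 3, Saddle: True

Work:
Row minimums: [-2, 3] → maximin = 3
Column maximums: [3, 5, 3] → minimax = 3
Saddle point exists! Game value = 3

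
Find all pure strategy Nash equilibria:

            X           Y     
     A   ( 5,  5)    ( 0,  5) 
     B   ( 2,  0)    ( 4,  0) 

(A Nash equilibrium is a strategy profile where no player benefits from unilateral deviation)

Nash equilibrium: (A, X), (B, Y)

Work:
Best responses:
  P1 vs X: payoffs [5, 2] → best response A (payoff 5)
  P1 vs Y: payoffs [0, 4] → best response B (payoff 4)
  P2 vs A: payoffs [5, 5] → best response X/Y (payoff 5)
  P2 vs B: payoffs [0, 0] → best response X/Y (payoff 0)
Mutual best responses: (A,X), (B,Y) → Nash equilibria.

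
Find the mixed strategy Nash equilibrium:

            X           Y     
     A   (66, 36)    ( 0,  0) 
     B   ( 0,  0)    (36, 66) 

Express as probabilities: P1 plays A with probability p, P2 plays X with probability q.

p = 0.6471, q = 0.3529

Work:
Find probabilities that make opponent indifferent:
P2 chooses q to make P1 indifferent between A and B
P1 chooses p to make P2 indifferent between X and Y
Mixed NE: P1 plays (A: 0.6471, B: 0.3529), P2 plays (X: 0.3529, Y: 0.6471)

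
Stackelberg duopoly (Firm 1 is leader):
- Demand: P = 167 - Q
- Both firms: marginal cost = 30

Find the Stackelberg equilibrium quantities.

q₁* (leader) = 68.5, q₂* (follower) = 34.25

Work:
Follower's reaction: q₂ = (a - c - q₁)/2
Leader substitutes: π₁ = q₁·(a - q₁ - (a-c-q₁)/2 - c)
FOC: q₁* = (167 - 30)/2 = 68.50
Then: q₂* = (167 - 30 - 68.5)/2 = 34.25
Leader has first-mover advantage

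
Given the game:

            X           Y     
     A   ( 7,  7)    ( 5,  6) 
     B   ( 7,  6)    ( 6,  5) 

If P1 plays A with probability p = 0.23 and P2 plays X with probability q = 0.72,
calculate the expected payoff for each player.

E[P1] = 6.6556, E[P2] = 5.95

Work:
E[P1] = p·q·π₁(A,X) + p·(1-q)·π₁(A,Y) + (1-p)·q·π₁(B,X) + (1-p)·(1-q)·π₁(B,Y)
= 0.23·0.72·7 + 0.23·0.28·5 + 0.77·0.72·7 + 0.77·0.28·6
= 6.6556

E[P2] = 5.95 (similar calculation)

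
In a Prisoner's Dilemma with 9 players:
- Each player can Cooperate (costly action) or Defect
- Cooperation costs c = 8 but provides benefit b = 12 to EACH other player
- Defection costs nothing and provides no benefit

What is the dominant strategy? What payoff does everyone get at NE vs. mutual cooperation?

Dominant: Defect; NE payoff = 0; Coop payoff = 88

Work:
Defect dominates (saves cost c = 8, benefit to others is external)
NE: All defect → everyone gets 0
If all cooperate: each receives (8)×12 - 8 = 88
Social dilemma: 88 > 0 but NE gives 0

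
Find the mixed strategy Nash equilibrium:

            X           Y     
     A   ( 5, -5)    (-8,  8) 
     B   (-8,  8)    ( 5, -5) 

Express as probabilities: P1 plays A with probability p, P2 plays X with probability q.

p = 0.5, q = 0.5

Work:
Find probabilities that make opponent indifferent:
P2 chooses q to make P1 indifferent between A and B
P1 chooses p to make P2 indifferent between X and Y
Mixed NE: P1 plays (A: 0.5, B: 0.5), P2 plays (X: 0.5, Y: 0.5)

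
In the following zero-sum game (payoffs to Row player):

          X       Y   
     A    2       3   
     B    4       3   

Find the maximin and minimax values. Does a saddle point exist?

Maximin = 3, Minimax = 3, Saddle: True

Work:
Row minimums: [2, 3] → maximin = 3
Column maximums: [4, 3] → minimax = 3
Saddle point exists! Game value = 3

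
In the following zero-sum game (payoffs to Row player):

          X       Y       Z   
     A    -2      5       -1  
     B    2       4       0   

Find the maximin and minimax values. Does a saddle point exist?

Maximin = 0, Minimax = 0, Saddle: True

Work:
Row minimums: [-2, 0] → maximin = 0
Column maximums: [2, 5, 0] → minimax = 0
Saddle point exists! Game value = 0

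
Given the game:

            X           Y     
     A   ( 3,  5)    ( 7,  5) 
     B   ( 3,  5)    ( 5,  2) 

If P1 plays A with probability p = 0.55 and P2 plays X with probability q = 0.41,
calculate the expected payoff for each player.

E[P1] = 4.829, E[P2] = 4.2035

Work:
E[P1] = p·q·π₁(A,X) + p·(1-q)·π₁(A,Y) + (1-p)·q·π₁(B,X) + (1-p)·(1-q)·π₁(B,Y)
= 0.55·0.41·3 + 0.55·0.59·7 + 0.45·0.41·3 + 0.45·0.59·5
= 4.829

E[P2] = 4.2035 (similar calculation)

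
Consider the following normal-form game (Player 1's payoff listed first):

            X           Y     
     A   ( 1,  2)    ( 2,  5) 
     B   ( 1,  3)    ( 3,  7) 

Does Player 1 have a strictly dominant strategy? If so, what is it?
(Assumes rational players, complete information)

No strictly dominant strategy exists for Player 1

Work:
A strategy strictly dominates another if it gives a strictly higher payoff against every opponent action. Compare each pair of P1's strategies column-by-column:
  A vs B: [1 vs 1, 2 vs 3] → A does not strictly dominate B (column X: 1 ≤ 1)
  B vs A: [1 vs 1, 3 vs 2] → B does not strictly dominate A (column X: 1 ≤ 1)
No single strategy strictly dominates all others → no strictly dominant strategy.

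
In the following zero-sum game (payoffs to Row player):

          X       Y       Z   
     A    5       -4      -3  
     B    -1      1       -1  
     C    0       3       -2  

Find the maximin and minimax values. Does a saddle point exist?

Maximin = -1, Minimax = -1, Saddle: True

Work:
Row minimums: [-4, -1, -2] → maximin = -1
Column maximums: [5, 3, -1] → minimax = -1
Saddle point exists! Game value = -1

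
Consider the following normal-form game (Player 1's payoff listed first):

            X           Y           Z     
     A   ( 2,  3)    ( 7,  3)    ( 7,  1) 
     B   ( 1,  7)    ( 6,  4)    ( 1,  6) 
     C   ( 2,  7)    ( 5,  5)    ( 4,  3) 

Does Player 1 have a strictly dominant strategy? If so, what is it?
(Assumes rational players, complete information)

No strictly dominant strategy exists for Player 1

Work:
A strategy strictly dominates another if it gives a strictly higher payoff against every opponent action. Compare each pair of P1's strategies column-by-column:
  A vs B: [2 vs 1, 7 vs 6, 7 vs 1] → A strictly dominates B
  A vs C: [2 vs 2, 7 vs 5, 7 vs 4] → A does not strictly dominate C (column X: 2 ≤ 2)
  B vs A: [1 vs 2, 6 vs 7, 1 vs 7] → B does not strictly dominate A (column X: 1 ≤ 2)
  B vs C: [1 vs 2, 6 vs 5, 1 vs 4] → B does not strictly dominate C (column X: 1 ≤ 2)
  C vs A: [2 vs 2, 5 vs 7, 4 vs 7] → C does not strictly dominate A (column X: 2 ≤ 2)
  C vs B: [2 vs 1, 5 vs 6, 4 vs 1] → C does not strictly dominate B (column Y: 5 ≤ 6)
No single strategy strictly dominates all others → no strictly dominant strategy.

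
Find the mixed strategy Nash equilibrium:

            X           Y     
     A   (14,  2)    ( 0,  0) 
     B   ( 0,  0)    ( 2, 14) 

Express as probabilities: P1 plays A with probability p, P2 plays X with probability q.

p = 0.875, q = 0.125

Work:
Find probabilities that make opponent indifferent:
P2 chooses q to make P1 indifferent between A and B
P1 chooses p to make P2 indifferent between X and Y
Mixed NE: P1 plays (A: 0.875, B: 0.125), P2 plays (X: 0.125, Y: 0.875)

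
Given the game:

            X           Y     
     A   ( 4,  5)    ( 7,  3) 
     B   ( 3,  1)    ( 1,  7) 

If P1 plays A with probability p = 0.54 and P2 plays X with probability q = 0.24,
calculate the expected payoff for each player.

E[P1] = 4.072, E[P2] = 4.4368

Work:
E[P1] = p·q·π₁(A,X) + p·(1-q)·π₁(A,Y) + (1-p)·q·π₁(B,X) + (1-p)·(1-q)·π₁(B,Y)
= 0.54·0.24·4 + 0.54·0.76·7 + 0.46·0.24·3 + 0.46·0.76·1
= 4.072

E[P2] = 4.4368 (similar calculation)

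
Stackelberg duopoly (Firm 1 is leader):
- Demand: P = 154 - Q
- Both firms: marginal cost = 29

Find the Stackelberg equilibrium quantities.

q₁* (leader) = 62.5, q₂* (follower) = 31.25

Work:
Follower's reaction: q₂ = (a - c - q₁)/2
Leader substitutes: π₁ = q₁·(a - q₁ - (a-c-q₁)/2 - c)
FOC: q₁* = (154 - 29)/2 = 62.50
Then: q₂* = (154 - 29 - 62.5)/2 = 31.25
Leader has first-mover advantage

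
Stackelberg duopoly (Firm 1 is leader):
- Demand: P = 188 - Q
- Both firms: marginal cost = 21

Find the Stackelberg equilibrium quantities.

q₁* (leader) = 83.5, q₂* (follower) = 41.75

Work:
Follower's reaction: q₂ = (a - c - q₁)/2
Leader substitutes: π₁ = q₁·(a - q₁ - (a-c-q₁)/2 - c)
FOC: q₁* = (188 - 21)/2 = 83.50
Then: q₂* = (188 - 21 - 83.5)/2 = 41.75
Leader has first-mover advantage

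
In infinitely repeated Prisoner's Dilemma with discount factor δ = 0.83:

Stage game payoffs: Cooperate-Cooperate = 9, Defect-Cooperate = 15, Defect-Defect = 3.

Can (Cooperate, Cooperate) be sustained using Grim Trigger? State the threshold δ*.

δ* = 0.5; since δ = 0.83 ≥ 0.5, cooperation can be sustained

Work:
For Grim Trigger:
Cooperate forever: 9/(1-δ)
Defect then punished: 15 + 3·δ/(1-δ)
Need: 9/(1-δ) ≥ 15 + 3·δ/(1-δ)
Solving: δ ≥ (T-R)/(T-P) = (15-9)/(15-3) = 0.5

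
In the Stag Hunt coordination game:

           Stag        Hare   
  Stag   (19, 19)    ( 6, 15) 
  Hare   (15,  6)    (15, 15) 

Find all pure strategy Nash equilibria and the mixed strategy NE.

Pure NE: (Stag, Stag) and (Hare, Hare); Mixed NE: p = 0.6923, q = 0.6923

Work:
Check pure NE:
(Stag, Stag): (19, 19) - no unilateral deviation beneficial
(Hare, Hare): (15, 15) - no unilateral deviation beneficial
Mixed NE: P1 plays Stag with p = 0.6923, P2 plays Stag with q = 0.6923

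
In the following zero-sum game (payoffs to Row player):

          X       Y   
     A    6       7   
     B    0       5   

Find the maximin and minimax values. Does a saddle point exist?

Maximin = 6, Minimax = 6, Saddle: True

Work:
Row minimums: [6, 0] → maximin = 6
Column maximums: [6, 7] → minimax = 6
Saddle point exists! Game value = 6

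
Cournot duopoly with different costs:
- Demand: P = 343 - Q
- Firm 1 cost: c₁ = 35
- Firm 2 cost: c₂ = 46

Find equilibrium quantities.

q₁* = 106.33, q₂* = 95.33

Work:
Reaction: q₁ = (343 - 35 - q₂)/2
Reaction: q₂ = (343 - 46 - q₁)/2
Solve simultaneously:
q₁* = (343 - 2×35 + 46)/3 = 106.33
q₂* = (343 - 2×46 + 35)/3 = 95.33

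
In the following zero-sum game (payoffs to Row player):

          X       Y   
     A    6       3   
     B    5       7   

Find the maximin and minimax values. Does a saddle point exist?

Maximin = 5, Minimax = 6, Saddle: False

Work:
Row minimums: [3, 5] → maximin = 5
Column maximums: [6, 7] → minimax = 6
No saddle point (maximin ≠ minimax). Mixed strategy needed.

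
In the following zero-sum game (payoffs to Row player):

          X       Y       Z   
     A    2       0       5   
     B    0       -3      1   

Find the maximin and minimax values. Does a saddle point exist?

Maximin = 0, Minimax = 0, Saddle: True

Work:
Row minimums: [0, -3] → maximin = 0
Column maximums: [2, 0, 5] → minimax = 0
Saddle point exists! Game value = 0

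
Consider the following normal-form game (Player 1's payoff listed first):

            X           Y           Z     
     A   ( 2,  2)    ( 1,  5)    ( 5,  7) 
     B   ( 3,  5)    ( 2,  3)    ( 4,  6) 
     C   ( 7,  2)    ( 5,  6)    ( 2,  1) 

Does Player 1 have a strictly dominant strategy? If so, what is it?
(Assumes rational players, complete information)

No strictly dominant strategy exists for Player 1

Work:
A strategy strictly dominates another if it gives a strictly higher payoff against every opponent action. Compare each pair of P1's strategies column-by-column:
  A vs B: [2 vs 3, 1 vs 2, 5 vs 4] → A does not strictly dominate B (column X: 2 ≤ 3)
  A vs C: [2 vs 7, 1 vs 5, 5 vs 2] → A does not strictly dominate C (column X: 2 ≤ 7)
  B vs A: [3 vs 2, 2 vs 1, 4 vs 5] → B does not strictly dominate A (column Z: 4 ≤ 5)
  B vs C: [3 vs 7, 2 vs 5, 4 vs 2] → B does not strictly dominate C (column X: 3 ≤ 7)
  C vs A: [7 vs 2, 5 vs 1, 2 vs 5] → C does not strictly dominate A (column Z: 2 ≤ 5)
  C vs B: [7 vs 3, 5 vs 2, 2 vs 4] → C does not strictly dominate B (column Z: 2 ≤ 4)
No single strategy strictly dominates all others → no strictly dominant strategy.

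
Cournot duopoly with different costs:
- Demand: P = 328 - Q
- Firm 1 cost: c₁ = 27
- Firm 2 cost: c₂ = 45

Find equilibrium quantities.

q₁* = 106.33, q₂* = 88.33

Work:
Reaction: q₁ = (328 - 27 - q₂)/2
Reaction: q₂ = (328 - 45 - q₁)/2
Solve simultaneously:
q₁* = (328 - 2×27 + 45)/3 = 106.33
q₂* = (328 - 2×45 + 27)/3 = 88.33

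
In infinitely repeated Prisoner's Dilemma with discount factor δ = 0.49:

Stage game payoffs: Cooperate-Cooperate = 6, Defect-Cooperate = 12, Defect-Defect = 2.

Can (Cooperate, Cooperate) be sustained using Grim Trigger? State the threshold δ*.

δ* = 0.6; since δ = 0.49 < 0.6, cooperation cannot be sustained

Work:
For Grim Trigger:
Cooperate forever: 6/(1-δ)
Defect then punished: 12 + 2·δ/(1-δ)
Need: 6/(1-δ) ≥ 12 + 2·δ/(1-δ)
Solving: δ ≥ (T-R)/(T-P) = (12-6)/(12-2) = 0.6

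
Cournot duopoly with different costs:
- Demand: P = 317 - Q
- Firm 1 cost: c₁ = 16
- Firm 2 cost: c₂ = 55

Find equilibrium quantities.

q₁* = 113.33, q₂* = 74.33

Work:
Reaction: q₁ = (317 - 16 - q₂)/2
Reaction: q₂ = (317 - 55 - q₁)/2
Solve simultaneously:
q₁* = (317 - 2×16 + 55)/3 = 113.33
q₂* = (317 - 2×55 + 16)/3 = 74.33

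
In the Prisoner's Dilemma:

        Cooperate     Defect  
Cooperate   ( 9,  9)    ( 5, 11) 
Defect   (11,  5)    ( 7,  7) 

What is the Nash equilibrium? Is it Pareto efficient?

(Defect, Defect) is NE; not Pareto efficient

Work:
Defect dominates Cooperate for both players:
If P2 cooperates: Defect (11) > Cooperate (9)
If P2 defects: Defect (7) > Cooperate (5)
NE: (Defect, Defect) with payoff (7, 7)
But (Cooperate, Cooperate) = (9, 9) Pareto dominates (7, 7)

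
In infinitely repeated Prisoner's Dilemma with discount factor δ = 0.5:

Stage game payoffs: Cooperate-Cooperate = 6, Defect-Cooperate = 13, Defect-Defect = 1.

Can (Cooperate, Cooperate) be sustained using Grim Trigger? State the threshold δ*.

δ* = 0.5833; since δ = 0.5 < 0.5833, cooperation cannot be sustained

Work:
For Grim Trigger:
Cooperate forever: 6/(1-δ)
Defect then punished: 13 + 1·δ/(1-δ)
Need: 6/(1-δ) ≥ 13 + 1·δ/(1-δ)
Solving: δ ≥ (T-R)/(T-P) = (13-6)/(13-1) = 0.5833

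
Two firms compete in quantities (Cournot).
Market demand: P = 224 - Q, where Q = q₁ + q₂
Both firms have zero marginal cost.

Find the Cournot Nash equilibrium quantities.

q₁* = q₂* = 74.67; P* = 74.67

Work:
Profit: π_i = P·q_i = (a - q_i - q_j)·q_i
FOC: ∂π_i/∂q_i = a - 2q_i - q_j = 0
Reaction function: q_i = (224 - q_j)/2
Symmetry: q* = 224/3 = 74.67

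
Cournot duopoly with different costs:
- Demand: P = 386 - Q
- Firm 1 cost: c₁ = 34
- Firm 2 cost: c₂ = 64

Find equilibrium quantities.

q₁* = 127.33, q₂* = 97.33

Work:
Reaction: q₁ = (386 - 34 - q₂)/2
Reaction: q₂ = (386 - 64 - q₁)/2
Solve simultaneously:
q₁* = (386 - 2×34 + 64)/3 = 127.33
q₂* = (386 - 2×64 + 34)/3 = 97.33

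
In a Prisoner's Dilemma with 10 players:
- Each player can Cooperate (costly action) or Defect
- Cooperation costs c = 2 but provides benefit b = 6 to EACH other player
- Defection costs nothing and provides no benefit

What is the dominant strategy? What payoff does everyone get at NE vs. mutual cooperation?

Dominant: Defect; NE payoff = 0; Coop payoff = 52

Work:
Defect dominates (saves cost c = 2, benefit to others is external)
NE: All defect → everyone gets 0
If all cooperate: each receives (9)×6 - 2 = 52
Social dilemma: 52 > 0 but NE gives 0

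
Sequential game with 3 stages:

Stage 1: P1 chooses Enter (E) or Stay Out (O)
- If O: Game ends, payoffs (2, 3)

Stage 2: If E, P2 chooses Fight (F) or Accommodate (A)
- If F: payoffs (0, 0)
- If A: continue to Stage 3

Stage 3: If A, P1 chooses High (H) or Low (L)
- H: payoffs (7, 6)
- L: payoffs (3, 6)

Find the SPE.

SPE: (E, A, H); Outcome (7, 6)

Work:
Stage 3: P1 chooses H (7 vs 3)
Stage 2: P2: F->0, A->6 (anticipating H). Choose A
Stage 1: P1: O->2, E->7 (anticipating A, H). Choose E
SPE path: E -> A -> H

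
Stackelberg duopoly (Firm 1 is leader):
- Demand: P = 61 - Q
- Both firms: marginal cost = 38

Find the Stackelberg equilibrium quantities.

q₁* (leader) = 11.5, q₂* (follower) = 5.75

Work:
Follower's reaction: q₂ = (a - c - q₁)/2
Leader substitutes: π₁ = q₁·(a - q₁ - (a-c-q₁)/2 - c)
FOC: q₁* = (61 - 38)/2 = 11.50
Then: q₂* = (61 - 38 - 11.5)/2 = 5.75
Leader has first-mover advantage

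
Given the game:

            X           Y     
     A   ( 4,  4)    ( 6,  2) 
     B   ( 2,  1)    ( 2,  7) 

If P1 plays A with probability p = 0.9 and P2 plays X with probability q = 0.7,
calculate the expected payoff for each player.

E[P1] = 4.34, E[P2] = 3.34

Work:
E[P1] = p·q·π₁(A,X) + p·(1-q)·π₁(A,Y) + (1-p)·q·π₁(B,X) + (1-p)·(1-q)·π₁(B,Y)
= 0.9·0.7·4 + 0.9·0.3·6 + 0.1·0.7·2 + 0.1·0.3·2
= 4.34

E[P2] = 3.34 (similar calculation)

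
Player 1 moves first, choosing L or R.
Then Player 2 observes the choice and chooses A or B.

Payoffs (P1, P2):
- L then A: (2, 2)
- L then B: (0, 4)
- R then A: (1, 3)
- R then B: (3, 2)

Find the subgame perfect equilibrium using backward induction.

P1 plays R, P2 plays B after L and A after R; Payoff (1, 3)

Work:
Backward induction:
After L: P2 chooses B → P1 gets 0
After R: P2 chooses A → P1 gets 1
P1 chooses R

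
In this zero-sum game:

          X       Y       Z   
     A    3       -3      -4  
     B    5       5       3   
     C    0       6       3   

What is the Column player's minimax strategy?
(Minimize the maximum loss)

Column should play Z, value = 3

Work:
Column player minimizes Row's maximum payoff:
Column X: max payoff to Row = 5
Column Y: max payoff to Row = 6
Column Z: max payoff to Row = 3
Minimum is 3, achieved by column Z.
Minimax strategy: Z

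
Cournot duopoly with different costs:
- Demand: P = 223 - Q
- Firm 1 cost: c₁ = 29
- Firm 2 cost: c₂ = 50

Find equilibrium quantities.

q₁* = 71.67, q₂* = 50.67

Work:
Reaction: q₁ = (223 - 29 - q₂)/2
Reaction: q₂ = (223 - 50 - q₁)/2
Solve simultaneously:
q₁* = (223 - 2×29 + 50)/3 = 71.67
q₂* = (223 - 2×50 + 29)/3 = 50.67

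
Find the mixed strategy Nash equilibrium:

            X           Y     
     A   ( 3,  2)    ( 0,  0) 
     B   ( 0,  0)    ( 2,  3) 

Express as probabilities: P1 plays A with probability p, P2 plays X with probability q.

p = 0.6, q = 0.4

Work:
Find probabilities that make opponent indifferent:
P2 chooses q to make P1 indifferent between A and B
P1 chooses p to make P2 indifferent between X and Y
Mixed NE: P1 plays (A: 0.6, B: 0.4), P2 plays (X: 0.4, Y: 0.6)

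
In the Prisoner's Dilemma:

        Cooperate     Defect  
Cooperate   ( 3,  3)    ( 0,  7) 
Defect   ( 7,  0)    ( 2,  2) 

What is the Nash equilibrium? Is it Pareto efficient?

(Defect, Defect) is NE; not Pareto efficient

Work:
Defect dominates Cooperate for both players:
If P2 cooperates: Defect (7) > Cooperate (3)
If P2 defects: Defect (2) > Cooperate (0)
NE: (Defect, Defect) with payoff (2, 2)
But (Cooperate, Cooperate) = (3, 3) Pareto dominates (2, 2)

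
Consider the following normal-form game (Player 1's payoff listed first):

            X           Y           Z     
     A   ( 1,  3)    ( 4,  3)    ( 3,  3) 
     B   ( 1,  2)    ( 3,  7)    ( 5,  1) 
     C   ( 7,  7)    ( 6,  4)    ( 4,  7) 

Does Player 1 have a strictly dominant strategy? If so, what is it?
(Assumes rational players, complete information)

No strictly dominant strategy exists for Player 1

Work:
A strategy strictly dominates another if it gives a strictly higher payoff against every opponent action. Compare each pair of P1's strategies column-by-column:
  A vs B: [1 vs 1, 4 vs 3, 3 vs 5] → A does not strictly dominate B (column X: 1 ≤ 1)
  A vs C: [1 vs 7, 4 vs 6, 3 vs 4] → A does not strictly dominate C (column X: 1 ≤ 7)
  B vs A: [1 vs 1, 3 vs 4, 5 vs 3] → B does not strictly dominate A (column X: 1 ≤ 1)
  B vs C: [1 vs 7, 3 vs 6, 5 vs 4] → B does not strictly dominate C (column X: 1 ≤ 7)
  C vs A: [7 vs 1, 6 vs 4, 4 vs 3] → C strictly dominates A
  C vs B: [7 vs 1, 6 vs 3, 4 vs 5] → C does not strictly dominate B (column Z: 4 ≤ 5)
No single strategy strictly dominates all others → no strictly dominant strategy.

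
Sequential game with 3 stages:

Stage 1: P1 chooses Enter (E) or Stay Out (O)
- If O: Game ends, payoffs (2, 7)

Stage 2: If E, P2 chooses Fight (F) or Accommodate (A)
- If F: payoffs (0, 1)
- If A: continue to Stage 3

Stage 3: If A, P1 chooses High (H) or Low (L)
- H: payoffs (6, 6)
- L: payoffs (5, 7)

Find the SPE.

SPE: (E, A, H); Outcome (6, 6)

Work:
Stage 3: P1 chooses H (6 vs 5)
Stage 2: P2: F->1, A->6 (anticipating H). Choose A
Stage 1: P1: O->2, E->6 (anticipating A, H). Choose E
SPE path: E -> A -> H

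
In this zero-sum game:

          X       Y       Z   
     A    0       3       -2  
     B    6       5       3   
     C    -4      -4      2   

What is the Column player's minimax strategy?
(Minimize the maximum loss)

Column should play Z, value = 3

Work:
Column player minimizes Row's maximum payoff:
Column X: max payoff to Row = 6
Column Y: max payoff to Row = 5
Column Z: max payoff to Row = 3
Minimum is 3, achieved by column Z.
Minimax strategy: Z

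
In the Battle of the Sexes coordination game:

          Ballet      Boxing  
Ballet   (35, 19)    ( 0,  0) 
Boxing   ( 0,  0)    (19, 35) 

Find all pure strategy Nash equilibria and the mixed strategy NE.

Pure NE: (Ballet, Ballet) and (Boxing, Boxing); Mixed NE: p = 0.6481, q = 0.3519

Work:
Check pure NE:
(Ballet, Ballet): (35, 19) - no unilateral deviation beneficial
(Boxing, Boxing): (19, 35) - no unilateral deviation beneficial
Mixed NE: P1 plays Ballet with p = 0.6481, P2 plays Ballet with q = 0.3519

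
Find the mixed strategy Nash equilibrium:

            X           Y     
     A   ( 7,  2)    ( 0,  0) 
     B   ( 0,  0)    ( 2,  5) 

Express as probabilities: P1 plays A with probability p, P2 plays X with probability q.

p = 0.7143, q = 0.2222

Work:
Find probabilities that make opponent indifferent:
P2 chooses q to make P1 indifferent between A and B
P1 chooses p to make P2 indifferent between X and Y
Mixed NE: P1 plays (A: 0.7143, B: 0.2857), P2 plays (X: 0.2222, Y: 0.7778)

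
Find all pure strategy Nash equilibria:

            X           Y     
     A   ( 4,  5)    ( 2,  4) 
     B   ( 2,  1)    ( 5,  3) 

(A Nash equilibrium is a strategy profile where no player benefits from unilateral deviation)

Nash equilibrium: (A, X), (B, Y)

Work:
Best responses:
  P1 vs X: payoffs [4, 2] → best response A (payoff 4)
  P1 vs Y: payoffs [2, 5] → best response B (payoff 5)
  P2 vs A: payoffs [5, 4] → best response X (payoff 5)
  P2 vs B: payoffs [1, 3] → best response Y (payoff 3)
Mutual best responses: (A,X), (B,Y) → Nash equilibria.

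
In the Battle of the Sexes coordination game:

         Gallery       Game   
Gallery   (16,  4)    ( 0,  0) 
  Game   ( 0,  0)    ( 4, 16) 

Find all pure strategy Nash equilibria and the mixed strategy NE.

Pure NE: (Gallery, Gallery) and (Game, Game); Mixed NE: p = 0.8, q = 0.2

Work:
Check pure NE:
(Gallery, Gallery): (16, 4) - no unilateral deviation beneficial
(Game, Game): (4, 16) - no unilateral deviation beneficial
Mixed NE: P1 plays Gallery with p = 0.8, P2 plays Gallery with q = 0.2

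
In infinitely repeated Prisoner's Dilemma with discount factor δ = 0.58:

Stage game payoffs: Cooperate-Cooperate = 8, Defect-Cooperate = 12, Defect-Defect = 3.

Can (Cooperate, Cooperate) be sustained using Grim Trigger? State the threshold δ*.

δ* = 0.4444; since δ = 0.58 ≥ 0.4444, cooperation can be sustained

Work:
For Grim Trigger:
Cooperate forever: 8/(1-δ)
Defect then punished: 12 + 3·δ/(1-δ)
Need: 8/(1-δ) ≥ 12 + 3·δ/(1-δ)
Solving: δ ≥ (T-R)/(T-P) = (12-8)/(12-3) = 0.4444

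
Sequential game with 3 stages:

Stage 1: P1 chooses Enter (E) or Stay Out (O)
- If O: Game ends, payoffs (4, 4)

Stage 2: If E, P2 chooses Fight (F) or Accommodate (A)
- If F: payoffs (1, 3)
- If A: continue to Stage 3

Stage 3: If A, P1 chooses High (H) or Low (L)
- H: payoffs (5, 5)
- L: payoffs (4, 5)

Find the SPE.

SPE: (E, A, H); Outcome (5, 5)

Work:
Stage 3: P1 chooses H (5 vs 4)
Stage 2: P2: F->3, A->5 (anticipating H). Choose A
Stage 1: P1: O->4, E->5 (anticipating A, H). Choose E
SPE path: E -> A -> H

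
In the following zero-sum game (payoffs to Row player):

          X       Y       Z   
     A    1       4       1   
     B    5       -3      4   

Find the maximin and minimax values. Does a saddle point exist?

Maximin = 1, Minimax = 4, Saddle: False

Work:
Row minimums: [1, -3] → maximin = 1
Column maximums: [5, 4, 4] → minimax = 4
No saddle point (maximin ≠ minimax). Mixed strategy needed.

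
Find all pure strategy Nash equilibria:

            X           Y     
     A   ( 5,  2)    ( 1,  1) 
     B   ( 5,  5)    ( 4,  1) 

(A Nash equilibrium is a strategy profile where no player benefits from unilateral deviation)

Nash equilibrium: (A, X), (B, X)

Work:
Best responses:
  P1 vs X: payoffs [5, 5] → best response A/B (payoff 5)
  P1 vs Y: payoffs [1, 4] → best response B (payoff 4)
  P2 vs A: payoffs [2, 1] → best response X (payoff 2)
  P2 vs B: payoffs [5, 1] → best response X (payoff 5)
Mutual best responses: (A,X), (B,X) → Nash equilibria.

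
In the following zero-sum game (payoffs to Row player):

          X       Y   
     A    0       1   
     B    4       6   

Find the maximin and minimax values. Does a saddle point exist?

Maximin = 4, Minimax = 4, Saddle: True

Work:
Row minimums: [0, 4] → maximin = 4
Column maximums: [4, 6] → minimax = 4
Saddle point exists! Game value = 4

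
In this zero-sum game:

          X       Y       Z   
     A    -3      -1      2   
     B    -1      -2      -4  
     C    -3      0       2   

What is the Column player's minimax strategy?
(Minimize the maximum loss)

Column should play X, value = -1

Work:
Column player minimizes Row's maximum payoff:
Column X: max payoff to Row = -1
Column Y: max payoff to Row = 0
Column Z: max payoff to Row = 2
Minimum is -1, achieved by column X.
Minimax strategy: X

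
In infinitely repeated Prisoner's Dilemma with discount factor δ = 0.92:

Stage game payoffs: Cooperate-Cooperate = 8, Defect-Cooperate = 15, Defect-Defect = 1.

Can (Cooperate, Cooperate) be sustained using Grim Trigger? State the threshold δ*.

δ* = 0.5; since δ = 0.92 ≥ 0.5, cooperation can be sustained

Work:
For Grim Trigger:
Cooperate forever: 8/(1-δ)
Defect then punished: 15 + 1·δ/(1-δ)
Need: 8/(1-δ) ≥ 15 + 1·δ/(1-δ)
Solving: δ ≥ (T-R)/(T-P) = (15-8)/(15-1) = 0.5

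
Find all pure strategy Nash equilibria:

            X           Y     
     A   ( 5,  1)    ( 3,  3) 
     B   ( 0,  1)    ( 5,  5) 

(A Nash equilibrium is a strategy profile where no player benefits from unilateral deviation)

Nash equilibrium: (B, Y)

Work:
Best responses:
  P1 vs X: payoffs [5, 0] → best response A (payoff 5)
  P1 vs Y: payoffs [3, 5] → best response B (payoff 5)
  P2 vs A: payoffs [1, 3] → best response Y (payoff 3)
  P2 vs B: payoffs [1, 5] → best response Y (payoff 5)
Mutual best responses: (B,Y) → Nash equilibria.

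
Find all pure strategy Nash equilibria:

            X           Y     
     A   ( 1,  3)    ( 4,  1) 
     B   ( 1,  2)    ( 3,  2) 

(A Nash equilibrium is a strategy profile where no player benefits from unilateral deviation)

Nash equilibrium: (A, X), (B, X)

Work:
Best responses:
  P1 vs X: payoffs [1, 1] → best response A/B (payoff 1)
  P1 vs Y: payoffs [4, 3] → best response A (payoff 4)
  P2 vs A: payoffs [3, 1] → best response X (payoff 3)
  P2 vs B: payoffs [2, 2] → best response X/Y (payoff 2)
Mutual best responses: (A,X), (B,X) → Nash equilibria.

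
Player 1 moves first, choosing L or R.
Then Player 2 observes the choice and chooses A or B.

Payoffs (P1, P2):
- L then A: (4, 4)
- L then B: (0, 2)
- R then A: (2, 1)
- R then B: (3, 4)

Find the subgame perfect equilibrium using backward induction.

P1 plays L, P2 plays A after L and B after R; Payoff (4, 4)

Work:
Backward induction:
After L: P2 chooses A → P1 gets 4
After R: P2 chooses B → P1 gets 3
P1 chooses L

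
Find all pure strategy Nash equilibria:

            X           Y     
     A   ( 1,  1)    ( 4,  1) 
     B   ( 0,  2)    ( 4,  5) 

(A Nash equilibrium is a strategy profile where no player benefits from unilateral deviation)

Nash equilibrium: (A, X), (A, Y), (B, Y)

Work:
Best responses:
  P1 vs X: payoffs [1, 0] → best response A (payoff 1)
  P1 vs Y: payoffs [4, 4] → best response A/B (payoff 4)
  P2 vs A: payoffs [1, 1] → best response X/Y (payoff 1)
  P2 vs B: payoffs [2, 5] → best response Y (payoff 5)
Mutual best responses: (A,X), (A,Y), (B,Y) → Nash equilibria.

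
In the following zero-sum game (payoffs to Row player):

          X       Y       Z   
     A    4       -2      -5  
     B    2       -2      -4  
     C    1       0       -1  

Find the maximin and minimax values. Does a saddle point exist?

Maximin = -1, Minimax = -1, Saddle: True

Work:
Row minimums: [-5, -4, -1] → maximin = -1
Column maximums: [4, 0, -1] → minimax = -1
Saddle point exists! Game value = -1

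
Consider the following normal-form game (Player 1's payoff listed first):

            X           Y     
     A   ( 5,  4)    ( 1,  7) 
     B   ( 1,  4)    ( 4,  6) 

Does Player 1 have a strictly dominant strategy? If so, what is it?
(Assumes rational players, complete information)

No strictly dominant strategy exists for Player 1

Work:
A strategy strictly dominates another if it gives a strictly higher payoff against every opponent action. Compare each pair of P1's strategies column-by-column:
  A vs B: [5 vs 1, 1 vs 4] → A does not strictly dominate B (column Y: 1 ≤ 4)
  B vs A: [1 vs 5, 4 vs 1] → B does not strictly dominate A (column X: 1 ≤ 5)
No single strategy strictly dominates all others → no strictly dominant strategy.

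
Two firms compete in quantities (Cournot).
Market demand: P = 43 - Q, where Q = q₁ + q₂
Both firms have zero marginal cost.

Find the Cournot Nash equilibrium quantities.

q₁* = q₂* = 14.33; P* = 14.33

Work:
Profit: π_i = P·q_i = (a - q_i - q_j)·q_i
FOC: ∂π_i/∂q_i = a - 2q_i - q_j = 0
Reaction function: q_i = (43 - q_j)/2
Symmetry: q* = 43/3 = 14.33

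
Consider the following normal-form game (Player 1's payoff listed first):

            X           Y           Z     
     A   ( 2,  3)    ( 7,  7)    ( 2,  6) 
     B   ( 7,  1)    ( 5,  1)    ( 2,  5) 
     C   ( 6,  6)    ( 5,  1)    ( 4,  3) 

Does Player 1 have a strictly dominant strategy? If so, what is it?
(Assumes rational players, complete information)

No strictly dominant strategy exists for Player 1

Work:
A strategy strictly dominates another if it gives a strictly higher payoff against every opponent action. Compare each pair of P1's strategies column-by-column:
  A vs B: [2 vs 7, 7 vs 5, 2 vs 2] → A does not strictly dominate B (column X: 2 ≤ 7)
  A vs C: [2 vs 6, 7 vs 5, 2 vs 4] → A does not strictly dominate C (column X: 2 ≤ 6)
  B vs A: [7 vs 2, 5 vs 7, 2 vs 2] → B does not strictly dominate A (column Y: 5 ≤ 7)
  B vs C: [7 vs 6, 5 vs 5, 2 vs 4] → B does not strictly dominate C (column Y: 5 ≤ 5)
  C vs A: [6 vs 2, 5 vs 7, 4 vs 2] → C does not strictly dominate A (column Y: 5 ≤ 7)
  C vs B: [6 vs 7, 5 vs 5, 4 vs 2] → C does not strictly dominate B (column X: 6 ≤ 7)
No single strategy strictly dominates all others → no strictly dominant strategy.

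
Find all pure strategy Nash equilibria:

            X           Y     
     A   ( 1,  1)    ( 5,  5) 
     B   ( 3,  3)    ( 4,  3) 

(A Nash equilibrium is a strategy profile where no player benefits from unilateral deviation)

Nash equilibrium: (A, Y), (B, X)

Work:
Best responses:
  P1 vs X: payoffs [1, 3] → best response B (payoff 3)
  P1 vs Y: payoffs [5, 4] → best response A (payoff 5)
  P2 vs A: payoffs [1, 5] → best response Y (payoff 5)
  P2 vs B: payoffs [3, 3] → best response X/Y (payoff 3)
Mutual best responses: (A,Y), (B,X) → Nash equilibria.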